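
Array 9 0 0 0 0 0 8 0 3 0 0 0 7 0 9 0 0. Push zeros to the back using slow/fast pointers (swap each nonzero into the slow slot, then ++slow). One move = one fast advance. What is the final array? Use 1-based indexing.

(s=1,f=1) a[fast]=9≠0 swap→a[1]=9 → slow++,fast++
(s=2,f=2) a[fast]=0 → fast++
(s=2,f=3) a[fast]=0 → fast++
(s=2,f=4) a[fast]=0 → fast++
(s=2,f=5) a[fast]=0 → fast++
(s=2,f=6) a[fast]=0 → fast++
(s=2,f=7) a[fast]=8≠0 swap→a[2]=8 → slow++,fast++
(s=3,f=8) a[fast]=0 → fast++
(s=3,f=9) a[fast]=3≠0 swap→a[3]=3 → slow++,fast++
(s=4,f=10) a[fast]=0 → fast++
(s=4,f=11) a[fast]=0 → fast++
(s=4,f=12) a[fast]=0 → fast++
(s=4,f=13) a[fast]=7≠0 swap→a[4]=7 → slow++,fast++
(s=5,f=14) a[fast]=0 → fast++
(s=5,f=15) a[fast]=9≠0 swap→a[5]=9 → slow++,fast++
(s=6,f=16) a[fast]=0 → fast++
(s=6,f=17) a[fast]=0 → fast++

[9, 8, 3, 7, 9, 0, 0, 0, 0, 0, 0, 0, 0, 0, 0, 0, 0]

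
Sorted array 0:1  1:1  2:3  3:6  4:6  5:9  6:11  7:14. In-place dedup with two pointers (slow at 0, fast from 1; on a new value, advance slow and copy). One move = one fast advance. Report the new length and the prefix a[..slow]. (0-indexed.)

length 6; prefix = [1, 3, 6, 9, 11, 14]

(s=0,f=1) a[fast]=1=a[slow] dup → fast++
(s=0,f=2) a[fast]=3≠a[slow]=1 write a[1]=3 → slow++,fast++
(s=1,f=3) a[fast]=6≠a[slow]=3 write a[2]=6 → slow++,fast++
(s=2,f=4) a[fast]=6=a[slow] dup → fast++
(s=2,f=5) a[fast]=9≠a[slow]=6 write a[3]=9 → slow++,fast++
(s=3,f=6) a[fast]=11≠a[slow]=9 write a[4]=11 → slow++,fast++
(s=4,f=7) a[fast]=14≠a[slow]=11 write a[5]=14 → slow++,fast++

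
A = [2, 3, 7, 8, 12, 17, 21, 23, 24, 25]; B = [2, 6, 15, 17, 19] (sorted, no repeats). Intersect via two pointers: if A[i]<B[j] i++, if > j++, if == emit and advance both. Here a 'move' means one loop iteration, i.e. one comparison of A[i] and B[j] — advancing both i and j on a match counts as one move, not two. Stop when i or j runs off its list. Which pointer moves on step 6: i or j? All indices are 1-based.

[i=1,j=1] 2==2 emit → i++,j++
[i=2,j=2] 3<6 → i++
[i=3,j=2] 7>6 → j++
[i=3,j=3] 7<15 → i++
[i=4,j=3] 8<15 → i++
[i=5,j=3] 12<15 → i++

i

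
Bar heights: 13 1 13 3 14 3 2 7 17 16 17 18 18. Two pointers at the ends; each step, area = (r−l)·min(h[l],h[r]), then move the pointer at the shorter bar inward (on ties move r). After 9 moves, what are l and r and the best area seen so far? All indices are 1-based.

l=10, r=13, best area=156

l=1 r=13: min(13,18)*12=156 best=156 *, l++
l=2 r=13: min(1,18)*11=11 best=156, l++
l=3 r=13: min(13,18)*10=130 best=156, l++
l=4 r=13: min(3,18)*9=27 best=156, l++
l=5 r=13: min(14,18)*8=112 best=156, l++
l=6 r=13: min(3,18)*7=21 best=156, l++
l=7 r=13: min(2,18)*6=12 best=156, l++
l=8 r=13: min(7,18)*5=35 best=156, l++
l=9 r=13: min(17,18)*4=68 best=156, l++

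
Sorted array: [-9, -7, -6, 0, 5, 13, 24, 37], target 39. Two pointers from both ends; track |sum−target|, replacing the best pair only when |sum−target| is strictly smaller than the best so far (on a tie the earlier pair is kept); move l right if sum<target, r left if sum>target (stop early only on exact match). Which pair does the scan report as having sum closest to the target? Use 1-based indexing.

l=1 r=8: -9+37=28 d=11 *, l++
l=2 r=8: -7+37=30 d=9 *, l++
l=3 r=8: -6+37=31 d=8 *, l++
l=4 r=8: 0+37=37 d=2 *, l++
l=5 r=8: 5+37=42 d=3, r--
l=5 r=7: 5+24=29 d=10, l++
l=6 r=7: 13+24=37 d=2, l++

pair (0, 37) with sum 37 (|Δ|=2)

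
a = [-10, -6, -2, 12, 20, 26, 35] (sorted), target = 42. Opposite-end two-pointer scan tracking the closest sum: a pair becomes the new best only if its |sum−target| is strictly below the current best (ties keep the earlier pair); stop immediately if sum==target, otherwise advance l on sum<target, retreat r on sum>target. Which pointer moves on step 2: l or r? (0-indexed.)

[0,6] -10+35=25 d=17 * → l++
[1,6] -6+35=29 d=13 * → l++

l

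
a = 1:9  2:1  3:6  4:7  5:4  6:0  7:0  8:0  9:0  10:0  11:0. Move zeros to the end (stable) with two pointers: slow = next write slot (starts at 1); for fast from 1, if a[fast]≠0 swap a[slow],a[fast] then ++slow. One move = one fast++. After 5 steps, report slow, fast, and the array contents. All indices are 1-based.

slow=1 fast=1: a[fast]=9≠0 swap→a[1]=9, slow++,fast++
slow=2 fast=2: a[fast]=1≠0 swap→a[2]=1, slow++,fast++
slow=3 fast=3: a[fast]=6≠0 swap→a[3]=6, slow++,fast++
slow=4 fast=4: a[fast]=7≠0 swap→a[4]=7, slow++,fast++
slow=5 fast=5: a[fast]=4≠0 swap→a[5]=4, slow++,fast++

slow=6, fast=6, a=[9, 1, 6, 7, 4, 0, 0, 0, 0, 0, 0]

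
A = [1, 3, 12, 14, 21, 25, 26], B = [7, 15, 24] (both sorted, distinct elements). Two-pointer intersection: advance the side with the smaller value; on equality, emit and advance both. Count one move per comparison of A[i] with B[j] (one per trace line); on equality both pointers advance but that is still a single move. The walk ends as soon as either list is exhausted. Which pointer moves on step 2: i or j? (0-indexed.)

i=0 j=0: 1<7, i++
i=1 j=0: 3<7, i++

i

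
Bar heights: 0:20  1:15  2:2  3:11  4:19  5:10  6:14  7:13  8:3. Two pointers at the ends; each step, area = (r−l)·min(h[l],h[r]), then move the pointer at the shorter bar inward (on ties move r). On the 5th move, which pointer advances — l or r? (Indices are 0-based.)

l=0 r=8: min(20,3)*8=24 best=24 *, r--
l=0 r=7: min(20,13)*7=91 best=91 *, r--
l=0 r=6: min(20,14)*6=84 best=91, r--
l=0 r=5: min(20,10)*5=50 best=91, r--
l=0 r=4: min(20,19)*4=76 best=91, r--

r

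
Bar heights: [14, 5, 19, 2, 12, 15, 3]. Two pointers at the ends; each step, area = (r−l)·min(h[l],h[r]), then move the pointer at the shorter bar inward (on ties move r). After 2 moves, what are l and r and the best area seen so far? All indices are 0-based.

l=1, r=5, best area=70

[0,6] min(14,3)*6=18 best=18 * → r--
[0,5] min(14,15)*5=70 best=70 * → l++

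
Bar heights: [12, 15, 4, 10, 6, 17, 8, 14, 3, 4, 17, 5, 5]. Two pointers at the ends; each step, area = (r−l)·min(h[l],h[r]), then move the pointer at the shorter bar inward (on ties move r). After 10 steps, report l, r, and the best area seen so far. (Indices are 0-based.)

l=5, r=7, best area=135

l=0 r=12: min(12,5)*12=60 best=60 *, r--
l=0 r=11: min(12,5)*11=55 best=60, r--
l=0 r=10: min(12,17)*10=120 best=120 *, l++
l=1 r=10: min(15,17)*9=135 best=135 *, l++
l=2 r=10: min(4,17)*8=32 best=135, l++
l=3 r=10: min(10,17)*7=70 best=135, l++
l=4 r=10: min(6,17)*6=36 best=135, l++
l=5 r=10: min(17,17)*5=85 best=135, r--
l=5 r=9: min(17,4)*4=16 best=135, r--
l=5 r=8: min(17,3)*3=9 best=135, r--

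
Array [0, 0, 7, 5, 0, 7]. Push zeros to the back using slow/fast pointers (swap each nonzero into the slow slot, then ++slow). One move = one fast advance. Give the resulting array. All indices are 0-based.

[7, 5, 7, 0, 0, 0]

slow=0 fast=0: a[fast]=0, fast++
slow=0 fast=1: a[fast]=0, fast++
slow=0 fast=2: a[fast]=7≠0 swap→a[0]=7, slow++,fast++
slow=1 fast=3: a[fast]=5≠0 swap→a[1]=5, slow++,fast++
slow=2 fast=4: a[fast]=0, fast++
slow=2 fast=5: a[fast]=7≠0 swap→a[2]=7, slow++,fast++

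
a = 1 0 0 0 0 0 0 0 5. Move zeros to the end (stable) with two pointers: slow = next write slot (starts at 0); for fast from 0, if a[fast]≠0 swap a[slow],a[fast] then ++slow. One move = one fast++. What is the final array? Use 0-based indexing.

(s=0,f=0) a[fast]=1≠0 swap→a[0]=1 → slow++,fast++
(s=1,f=1) a[fast]=0 → fast++
(s=1,f=2) a[fast]=0 → fast++
(s=1,f=3) a[fast]=0 → fast++
(s=1,f=4) a[fast]=0 → fast++
(s=1,f=5) a[fast]=0 → fast++
(s=1,f=6) a[fast]=0 → fast++
(s=1,f=7) a[fast]=0 → fast++
(s=1,f=8) a[fast]=5≠0 swap→a[1]=5 → slow++,fast++

[1, 5, 0, 0, 0, 0, 0, 0, 0]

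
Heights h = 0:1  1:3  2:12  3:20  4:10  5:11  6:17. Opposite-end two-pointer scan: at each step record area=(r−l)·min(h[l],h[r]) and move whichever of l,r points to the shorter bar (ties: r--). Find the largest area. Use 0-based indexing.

max area = 51

l=0 r=6: min(1,17)*6=6 best=6 *, l++
l=1 r=6: min(3,17)*5=15 best=15 *, l++
l=2 r=6: min(12,17)*4=48 best=48 *, l++
l=3 r=6: min(20,17)*3=51 best=51 *, r--
l=3 r=5: min(20,11)*2=22 best=51, r--
l=3 r=4: min(20,10)*1=10 best=51, r--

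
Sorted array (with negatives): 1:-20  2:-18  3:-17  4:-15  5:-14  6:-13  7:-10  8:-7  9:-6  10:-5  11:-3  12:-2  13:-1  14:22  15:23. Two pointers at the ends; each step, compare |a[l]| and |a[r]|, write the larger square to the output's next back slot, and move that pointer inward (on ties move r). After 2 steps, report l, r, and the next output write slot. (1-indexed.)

l=1 r=15: |-20|<=|23| out[15]=529, r--
l=1 r=14: |-20|<=|22| out[14]=484, r--

l=1, r=13, next write slot=13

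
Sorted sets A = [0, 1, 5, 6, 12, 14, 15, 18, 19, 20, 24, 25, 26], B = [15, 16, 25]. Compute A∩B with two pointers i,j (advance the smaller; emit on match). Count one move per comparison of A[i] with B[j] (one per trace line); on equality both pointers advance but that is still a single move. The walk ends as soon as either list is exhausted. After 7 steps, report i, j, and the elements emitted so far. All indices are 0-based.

i=0 j=0: 0<15, i++
i=1 j=0: 1<15, i++
i=2 j=0: 5<15, i++
i=3 j=0: 6<15, i++
i=4 j=0: 12<15, i++
i=5 j=0: 14<15, i++
i=6 j=0: 15==15 emit, i++,j++

i=7, j=1, emitted=[15]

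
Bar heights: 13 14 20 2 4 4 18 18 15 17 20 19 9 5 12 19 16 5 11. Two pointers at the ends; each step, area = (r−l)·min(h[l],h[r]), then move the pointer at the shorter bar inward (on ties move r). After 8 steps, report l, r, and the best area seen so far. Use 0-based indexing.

[0,18] min(13,11)*18=198 best=198 * → r--
[0,17] min(13,5)*17=85 best=198 → r--
[0,16] min(13,16)*16=208 best=208 * → l++
[1,16] min(14,16)*15=210 best=210 * → l++
[2,16] min(20,16)*14=224 best=224 * → r--
[2,15] min(20,19)*13=247 best=247 * → r--
[2,14] min(20,12)*12=144 best=247 → r--
[2,13] min(20,5)*11=55 best=247 → r--

l=2, r=12, best area=247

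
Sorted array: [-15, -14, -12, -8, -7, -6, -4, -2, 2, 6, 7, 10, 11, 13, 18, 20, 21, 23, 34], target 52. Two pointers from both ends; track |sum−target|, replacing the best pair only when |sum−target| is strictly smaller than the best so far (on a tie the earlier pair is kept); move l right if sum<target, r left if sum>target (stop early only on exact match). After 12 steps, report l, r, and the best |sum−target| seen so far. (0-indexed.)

l=12, r=18, best |Δ|=8

l=0 r=18: -15+34=19 d=33 *, l++
l=1 r=18: -14+34=20 d=32 *, l++
l=2 r=18: -12+34=22 d=30 *, l++
l=3 r=18: -8+34=26 d=26 *, l++
l=4 r=18: -7+34=27 d=25 *, l++
l=5 r=18: -6+34=28 d=24 *, l++
l=6 r=18: -4+34=30 d=22 *, l++
l=7 r=18: -2+34=32 d=20 *, l++
l=8 r=18: 2+34=36 d=16 *, l++
l=9 r=18: 6+34=40 d=12 *, l++
l=10 r=18: 7+34=41 d=11 *, l++
l=11 r=18: 10+34=44 d=8 *, l++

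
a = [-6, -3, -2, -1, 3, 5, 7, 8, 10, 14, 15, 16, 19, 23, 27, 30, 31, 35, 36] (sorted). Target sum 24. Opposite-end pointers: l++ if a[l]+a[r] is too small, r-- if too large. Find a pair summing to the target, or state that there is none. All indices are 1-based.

(-6, 30)

l=1 r=19: -6+36=30 >24, r--
l=1 r=18: -6+35=29 >24, r--
l=1 r=17: -6+31=25 >24, r--
l=1 r=16: -6+30=24, found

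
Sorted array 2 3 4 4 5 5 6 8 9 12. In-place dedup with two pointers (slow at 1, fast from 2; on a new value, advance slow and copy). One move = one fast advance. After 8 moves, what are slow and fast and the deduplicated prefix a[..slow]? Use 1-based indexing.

slow=1 fast=2: a[fast]=3≠a[slow]=2 write a[2]=3, slow++,fast++
slow=2 fast=3: a[fast]=4≠a[slow]=3 write a[3]=4, slow++,fast++
slow=3 fast=4: a[fast]=4=a[slow] dup, fast++
slow=3 fast=5: a[fast]=5≠a[slow]=4 write a[4]=5, slow++,fast++
slow=4 fast=6: a[fast]=5=a[slow] dup, fast++
slow=4 fast=7: a[fast]=6≠a[slow]=5 write a[5]=6, slow++,fast++
slow=5 fast=8: a[fast]=8≠a[slow]=6 write a[6]=8, slow++,fast++
slow=6 fast=9: a[fast]=9≠a[slow]=8 write a[7]=9, slow++,fast++

slow=7, fast=10, prefix=[2, 3, 4, 5, 6, 8, 9]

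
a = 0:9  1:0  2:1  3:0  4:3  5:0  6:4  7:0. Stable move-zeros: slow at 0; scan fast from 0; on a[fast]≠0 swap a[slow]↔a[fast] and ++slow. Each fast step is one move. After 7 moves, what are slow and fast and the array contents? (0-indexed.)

slow=4, fast=7, a=[9, 1, 3, 4, 0, 0, 0, 0]

(s=0,f=0) a[fast]=9≠0 swap→a[0]=9 → slow++,fast++
(s=1,f=1) a[fast]=0 → fast++
(s=1,f=2) a[fast]=1≠0 swap→a[1]=1 → slow++,fast++
(s=2,f=3) a[fast]=0 → fast++
(s=2,f=4) a[fast]=3≠0 swap→a[2]=3 → slow++,fast++
(s=3,f=5) a[fast]=0 → fast++
(s=3,f=6) a[fast]=4≠0 swap→a[3]=4 → slow++,fast++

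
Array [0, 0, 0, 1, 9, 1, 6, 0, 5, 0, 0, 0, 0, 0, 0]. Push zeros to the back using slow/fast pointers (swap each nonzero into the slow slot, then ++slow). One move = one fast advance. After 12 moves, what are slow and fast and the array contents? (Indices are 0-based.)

slow=5, fast=12, a=[1, 9, 1, 6, 5, 0, 0, 0, 0, 0, 0, 0, 0, 0, 0]

slow=0 fast=0: a[fast]=0, fast++
slow=0 fast=1: a[fast]=0, fast++
slow=0 fast=2: a[fast]=0, fast++
slow=0 fast=3: a[fast]=1≠0 swap→a[0]=1, slow++,fast++
slow=1 fast=4: a[fast]=9≠0 swap→a[1]=9, slow++,fast++
slow=2 fast=5: a[fast]=1≠0 swap→a[2]=1, slow++,fast++
slow=3 fast=6: a[fast]=6≠0 swap→a[3]=6, slow++,fast++
slow=4 fast=7: a[fast]=0, fast++
slow=4 fast=8: a[fast]=5≠0 swap→a[4]=5, slow++,fast++
slow=5 fast=9: a[fast]=0, fast++
slow=5 fast=10: a[fast]=0, fast++
slow=5 fast=11: a[fast]=0, fast++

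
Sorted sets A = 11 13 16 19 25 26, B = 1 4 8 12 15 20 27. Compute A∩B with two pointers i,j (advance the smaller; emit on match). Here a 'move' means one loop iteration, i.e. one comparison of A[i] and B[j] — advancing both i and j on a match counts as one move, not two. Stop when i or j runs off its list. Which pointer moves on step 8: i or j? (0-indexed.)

i

i=0 j=0: 11>1, j++
i=0 j=1: 11>4, j++
i=0 j=2: 11>8, j++
i=0 j=3: 11<12, i++
i=1 j=3: 13>12, j++
i=1 j=4: 13<15, i++
i=2 j=4: 16>15, j++
i=2 j=5: 16<20, i++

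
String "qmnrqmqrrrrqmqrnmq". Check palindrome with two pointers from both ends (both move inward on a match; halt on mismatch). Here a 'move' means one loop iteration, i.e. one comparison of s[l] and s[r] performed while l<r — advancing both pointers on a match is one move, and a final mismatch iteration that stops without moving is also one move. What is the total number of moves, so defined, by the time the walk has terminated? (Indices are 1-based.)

9 moves

[1,18] 'q'=='q' → l++,r--
[2,17] 'm'=='m' → l++,r--
[3,16] 'n'=='n' → l++,r--
[4,15] 'r'=='r' → l++,r--
[5,14] 'q'=='q' → l++,r--
[6,13] 'm'=='m' → l++,r--
[7,12] 'q'=='q' → l++,r--
[8,11] 'r'=='r' → l++,r--
[9,10] 'r'=='r' → l++,r--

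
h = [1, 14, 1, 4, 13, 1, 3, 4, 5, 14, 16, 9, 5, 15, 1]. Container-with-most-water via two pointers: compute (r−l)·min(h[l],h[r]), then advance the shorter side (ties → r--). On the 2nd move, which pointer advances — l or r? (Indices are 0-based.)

l

l=0 r=14: min(1,1)*14=14 best=14 *, r--
l=0 r=13: min(1,15)*13=13 best=14, l++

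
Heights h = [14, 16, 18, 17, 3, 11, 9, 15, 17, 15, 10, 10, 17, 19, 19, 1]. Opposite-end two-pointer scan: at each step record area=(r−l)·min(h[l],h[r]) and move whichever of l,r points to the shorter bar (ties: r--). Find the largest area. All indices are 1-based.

l=1 r=16: min(14,1)*15=15 best=15 *, r--
l=1 r=15: min(14,19)*14=196 best=196 *, l++
l=2 r=15: min(16,19)*13=208 best=208 *, l++
l=3 r=15: min(18,19)*12=216 best=216 *, l++
l=4 r=15: min(17,19)*11=187 best=216, l++
l=5 r=15: min(3,19)*10=30 best=216, l++
l=6 r=15: min(11,19)*9=99 best=216, l++
l=7 r=15: min(9,19)*8=72 best=216, l++
l=8 r=15: min(15,19)*7=105 best=216, l++
l=9 r=15: min(17,19)*6=102 best=216, l++
l=10 r=15: min(15,19)*5=75 best=216, l++
l=11 r=15: min(10,19)*4=40 best=216, l++
l=12 r=15: min(10,19)*3=30 best=216, l++
l=13 r=15: min(17,19)*2=34 best=216, l++
l=14 r=15: min(19,19)*1=19 best=216, r--

max area = 216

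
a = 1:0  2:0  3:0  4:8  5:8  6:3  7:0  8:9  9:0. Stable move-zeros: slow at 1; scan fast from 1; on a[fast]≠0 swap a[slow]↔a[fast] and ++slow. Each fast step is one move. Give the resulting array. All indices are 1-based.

[8, 8, 3, 9, 0, 0, 0, 0, 0]

(s=1,f=1) a[fast]=0 → fast++
(s=1,f=2) a[fast]=0 → fast++
(s=1,f=3) a[fast]=0 → fast++
(s=1,f=4) a[fast]=8≠0 swap→a[1]=8 → slow++,fast++
(s=2,f=5) a[fast]=8≠0 swap→a[2]=8 → slow++,fast++
(s=3,f=6) a[fast]=3≠0 swap→a[3]=3 → slow++,fast++
(s=4,f=7) a[fast]=0 → fast++
(s=4,f=8) a[fast]=9≠0 swap→a[4]=9 → slow++,fast++
(s=5,f=9) a[fast]=0 → fast++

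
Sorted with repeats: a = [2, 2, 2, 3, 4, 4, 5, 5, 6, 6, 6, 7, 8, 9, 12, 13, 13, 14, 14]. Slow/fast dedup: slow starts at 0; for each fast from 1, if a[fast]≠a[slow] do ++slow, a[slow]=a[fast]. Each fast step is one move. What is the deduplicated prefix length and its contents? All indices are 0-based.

length 11; prefix = [2, 3, 4, 5, 6, 7, 8, 9, 12, 13, 14]

slow=0 fast=1: a[fast]=2=a[slow] dup, fast++
slow=0 fast=2: a[fast]=2=a[slow] dup, fast++
slow=0 fast=3: a[fast]=3≠a[slow]=2 write a[1]=3, slow++,fast++
slow=1 fast=4: a[fast]=4≠a[slow]=3 write a[2]=4, slow++,fast++
slow=2 fast=5: a[fast]=4=a[slow] dup, fast++
slow=2 fast=6: a[fast]=5≠a[slow]=4 write a[3]=5, slow++,fast++
slow=3 fast=7: a[fast]=5=a[slow] dup, fast++
slow=3 fast=8: a[fast]=6≠a[slow]=5 write a[4]=6, slow++,fast++
slow=4 fast=9: a[fast]=6=a[slow] dup, fast++
slow=4 fast=10: a[fast]=6=a[slow] dup, fast++
slow=4 fast=11: a[fast]=7≠a[slow]=6 write a[5]=7, slow++,fast++
slow=5 fast=12: a[fast]=8≠a[slow]=7 write a[6]=8, slow++,fast++
slow=6 fast=13: a[fast]=9≠a[slow]=8 write a[7]=9, slow++,fast++
slow=7 fast=14: a[fast]=12≠a[slow]=9 write a[8]=12, slow++,fast++
slow=8 fast=15: a[fast]=13≠a[slow]=12 write a[9]=13, slow++,fast++
slow=9 fast=16: a[fast]=13=a[slow] dup, fast++
slow=9 fast=17: a[fast]=14≠a[slow]=13 write a[10]=14, slow++,fast++
slow=10 fast=18: a[fast]=14=a[slow] dup, fast++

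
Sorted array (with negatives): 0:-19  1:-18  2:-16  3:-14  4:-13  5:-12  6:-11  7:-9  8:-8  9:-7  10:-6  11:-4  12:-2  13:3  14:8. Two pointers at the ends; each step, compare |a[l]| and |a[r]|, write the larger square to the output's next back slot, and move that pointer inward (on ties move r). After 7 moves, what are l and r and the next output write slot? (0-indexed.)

l=0 r=14: |-19|>|8| out[14]=361, l++
l=1 r=14: |-18|>|8| out[13]=324, l++
l=2 r=14: |-16|>|8| out[12]=256, l++
l=3 r=14: |-14|>|8| out[11]=196, l++
l=4 r=14: |-13|>|8| out[10]=169, l++
l=5 r=14: |-12|>|8| out[9]=144, l++
l=6 r=14: |-11|>|8| out[8]=121, l++

l=7, r=14, next write slot=7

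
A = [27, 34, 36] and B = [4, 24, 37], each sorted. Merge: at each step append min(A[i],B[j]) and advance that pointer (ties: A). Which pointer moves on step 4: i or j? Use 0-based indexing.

i

[i=0,j=0] A[i]=27>B[j]=4 take 4 → j++
[i=0,j=1] A[i]=27>B[j]=24 take 24 → j++
[i=0,j=2] A[i]=27<=B[j]=37 take 27 → i++
[i=1,j=2] A[i]=34<=B[j]=37 take 34 → i++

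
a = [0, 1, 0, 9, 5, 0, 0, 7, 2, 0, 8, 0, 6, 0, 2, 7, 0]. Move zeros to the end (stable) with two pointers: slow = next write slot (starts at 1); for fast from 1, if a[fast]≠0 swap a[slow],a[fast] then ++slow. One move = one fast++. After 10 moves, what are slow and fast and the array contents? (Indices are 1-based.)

slow=6, fast=11, a=[1, 9, 5, 7, 2, 0, 0, 0, 0, 0, 8, 0, 6, 0, 2, 7, 0]

slow=1 fast=1: a[fast]=0, fast++
slow=1 fast=2: a[fast]=1≠0 swap→a[1]=1, slow++,fast++
slow=2 fast=3: a[fast]=0, fast++
slow=2 fast=4: a[fast]=9≠0 swap→a[2]=9, slow++,fast++
slow=3 fast=5: a[fast]=5≠0 swap→a[3]=5, slow++,fast++
slow=4 fast=6: a[fast]=0, fast++
slow=4 fast=7: a[fast]=0, fast++
slow=4 fast=8: a[fast]=7≠0 swap→a[4]=7, slow++,fast++
slow=5 fast=9: a[fast]=2≠0 swap→a[5]=2, slow++,fast++
slow=6 fast=10: a[fast]=0, fast++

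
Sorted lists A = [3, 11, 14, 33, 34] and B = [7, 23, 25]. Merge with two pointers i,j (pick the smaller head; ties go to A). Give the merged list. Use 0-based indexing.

i=0 j=0: A[i]=3<=B[j]=7 take 3, i++
i=1 j=0: A[i]=11>B[j]=7 take 7, j++
i=1 j=1: A[i]=11<=B[j]=23 take 11, i++
i=2 j=1: A[i]=14<=B[j]=23 take 14, i++
i=3 j=1: A[i]=33>B[j]=23 take 23, j++
i=3 j=2: A[i]=33>B[j]=25 take 25, j++
i=3 j=3: B done, take A[i]=33, i++
i=4 j=3: B done, take A[i]=34, i++

[3, 7, 11, 14, 23, 25, 33, 34]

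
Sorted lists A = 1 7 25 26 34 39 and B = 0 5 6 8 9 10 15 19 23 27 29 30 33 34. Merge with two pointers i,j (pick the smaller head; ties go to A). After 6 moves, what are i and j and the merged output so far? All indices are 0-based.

i=2, j=4, merged so far=[0, 1, 5, 6, 7, 8]

[i=0,j=0] A[i]=1>B[j]=0 take 0 → j++
[i=0,j=1] A[i]=1<=B[j]=5 take 1 → i++
[i=1,j=1] A[i]=7>B[j]=5 take 5 → j++
[i=1,j=2] A[i]=7>B[j]=6 take 6 → j++
[i=1,j=3] A[i]=7<=B[j]=8 take 7 → i++
[i=2,j=3] A[i]=25>B[j]=8 take 8 → j++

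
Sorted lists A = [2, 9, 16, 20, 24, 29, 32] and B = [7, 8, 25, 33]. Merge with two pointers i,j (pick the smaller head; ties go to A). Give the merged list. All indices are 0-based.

i=0 j=0: A[i]=2<=B[j]=7 take 2, i++
i=1 j=0: A[i]=9>B[j]=7 take 7, j++
i=1 j=1: A[i]=9>B[j]=8 take 8, j++
i=1 j=2: A[i]=9<=B[j]=25 take 9, i++
i=2 j=2: A[i]=16<=B[j]=25 take 16, i++
i=3 j=2: A[i]=20<=B[j]=25 take 20, i++
i=4 j=2: A[i]=24<=B[j]=25 take 24, i++
i=5 j=2: A[i]=29>B[j]=25 take 25, j++
i=5 j=3: A[i]=29<=B[j]=33 take 29, i++
i=6 j=3: A[i]=32<=B[j]=33 take 32, i++
i=7 j=3: A done, take B[j]=33, j++

[2, 7, 8, 9, 16, 20, 24, 25, 29, 32, 33]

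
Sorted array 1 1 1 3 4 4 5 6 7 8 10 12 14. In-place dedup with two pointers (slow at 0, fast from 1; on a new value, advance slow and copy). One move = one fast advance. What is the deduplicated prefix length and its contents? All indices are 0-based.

(s=0,f=1) a[fast]=1=a[slow] dup → fast++
(s=0,f=2) a[fast]=1=a[slow] dup → fast++
(s=0,f=3) a[fast]=3≠a[slow]=1 write a[1]=3 → slow++,fast++
(s=1,f=4) a[fast]=4≠a[slow]=3 write a[2]=4 → slow++,fast++
(s=2,f=5) a[fast]=4=a[slow] dup → fast++
(s=2,f=6) a[fast]=5≠a[slow]=4 write a[3]=5 → slow++,fast++
(s=3,f=7) a[fast]=6≠a[slow]=5 write a[4]=6 → slow++,fast++
(s=4,f=8) a[fast]=7≠a[slow]=6 write a[5]=7 → slow++,fast++
(s=5,f=9) a[fast]=8≠a[slow]=7 write a[6]=8 → slow++,fast++
(s=6,f=10) a[fast]=10≠a[slow]=8 write a[7]=10 → slow++,fast++
(s=7,f=11) a[fast]=12≠a[slow]=10 write a[8]=12 → slow++,fast++
(s=8,f=12) a[fast]=14≠a[slow]=12 write a[9]=14 → slow++,fast++

length 10; prefix = [1, 3, 4, 5, 6, 7, 8, 10, 12, 14]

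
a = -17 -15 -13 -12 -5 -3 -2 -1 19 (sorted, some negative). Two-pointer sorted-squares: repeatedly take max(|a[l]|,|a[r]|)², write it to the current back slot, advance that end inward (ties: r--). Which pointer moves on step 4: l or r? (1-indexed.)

l=1 r=9: |-17|<=|19| out[9]=361, r--
l=1 r=8: |-17|>|-1| out[8]=289, l++
l=2 r=8: |-15|>|-1| out[7]=225, l++
l=3 r=8: |-13|>|-1| out[6]=169, l++

l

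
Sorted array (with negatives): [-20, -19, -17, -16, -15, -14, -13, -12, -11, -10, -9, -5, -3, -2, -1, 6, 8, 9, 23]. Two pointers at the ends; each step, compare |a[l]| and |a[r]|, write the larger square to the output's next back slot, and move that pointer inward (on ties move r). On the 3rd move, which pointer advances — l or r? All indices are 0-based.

[0,18] |-20|<=|23| out[18]=529 → r--
[0,17] |-20|>|9| out[17]=400 → l++
[1,17] |-19|>|9| out[16]=361 → l++

l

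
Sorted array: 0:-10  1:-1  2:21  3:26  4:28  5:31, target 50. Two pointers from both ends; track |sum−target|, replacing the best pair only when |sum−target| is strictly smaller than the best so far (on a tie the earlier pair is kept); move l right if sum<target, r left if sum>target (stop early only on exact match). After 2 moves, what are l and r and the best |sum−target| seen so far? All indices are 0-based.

l=2, r=5, best |Δ|=20

[0,5] -10+31=21 d=29 * → l++
[1,5] -1+31=30 d=20 * → l++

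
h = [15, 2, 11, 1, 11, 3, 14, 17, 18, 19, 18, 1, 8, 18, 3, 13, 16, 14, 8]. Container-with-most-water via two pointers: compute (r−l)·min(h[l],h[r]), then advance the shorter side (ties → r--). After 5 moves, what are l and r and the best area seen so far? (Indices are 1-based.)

l=4, r=17, best area=240

[1,19] min(15,8)*18=144 best=144 * → r--
[1,18] min(15,14)*17=238 best=238 * → r--
[1,17] min(15,16)*16=240 best=240 * → l++
[2,17] min(2,16)*15=30 best=240 → l++
[3,17] min(11,16)*14=154 best=240 → l++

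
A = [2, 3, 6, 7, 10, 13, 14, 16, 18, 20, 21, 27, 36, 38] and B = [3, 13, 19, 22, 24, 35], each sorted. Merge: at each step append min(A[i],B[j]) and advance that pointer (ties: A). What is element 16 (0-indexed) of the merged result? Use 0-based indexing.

merged[16] = 27

[i=0,j=0] A[i]=2<=B[j]=3 take 2 → i++
[i=1,j=0] A[i]=3<=B[j]=3 take 3 → i++
[i=2,j=0] A[i]=6>B[j]=3 take 3 → j++
[i=2,j=1] A[i]=6<=B[j]=13 take 6 → i++
[i=3,j=1] A[i]=7<=B[j]=13 take 7 → i++
[i=4,j=1] A[i]=10<=B[j]=13 take 10 → i++
[i=5,j=1] A[i]=13<=B[j]=13 take 13 → i++
[i=6,j=1] A[i]=14>B[j]=13 take 13 → j++
[i=6,j=2] A[i]=14<=B[j]=19 take 14 → i++
[i=7,j=2] A[i]=16<=B[j]=19 take 16 → i++
[i=8,j=2] A[i]=18<=B[j]=19 take 18 → i++
[i=9,j=2] A[i]=20>B[j]=19 take 19 → j++
[i=9,j=3] A[i]=20<=B[j]=22 take 20 → i++
[i=10,j=3] A[i]=21<=B[j]=22 take 21 → i++
[i=11,j=3] A[i]=27>B[j]=22 take 22 → j++
[i=11,j=4] A[i]=27>B[j]=24 take 24 → j++
[i=11,j=5] A[i]=27<=B[j]=35 take 27 → i++
[i=12,j=5] A[i]=36>B[j]=35 take 35 → j++
[i=12,j=6] B done, take A[i]=36 → i++
[i=13,j=6] B done, take A[i]=38 → i++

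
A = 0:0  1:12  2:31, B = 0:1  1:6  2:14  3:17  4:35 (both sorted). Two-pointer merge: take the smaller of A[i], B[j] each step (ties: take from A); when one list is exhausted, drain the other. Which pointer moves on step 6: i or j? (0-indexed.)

i=0 j=0: A[i]=0<=B[j]=1 take 0, i++
i=1 j=0: A[i]=12>B[j]=1 take 1, j++
i=1 j=1: A[i]=12>B[j]=6 take 6, j++
i=1 j=2: A[i]=12<=B[j]=14 take 12, i++
i=2 j=2: A[i]=31>B[j]=14 take 14, j++
i=2 j=3: A[i]=31>B[j]=17 take 17, j++

j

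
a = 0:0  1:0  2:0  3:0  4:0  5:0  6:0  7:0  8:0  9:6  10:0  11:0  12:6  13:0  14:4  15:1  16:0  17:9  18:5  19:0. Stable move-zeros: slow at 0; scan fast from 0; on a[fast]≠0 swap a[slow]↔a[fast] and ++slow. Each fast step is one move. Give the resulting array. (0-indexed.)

[6, 6, 4, 1, 9, 5, 0, 0, 0, 0, 0, 0, 0, 0, 0, 0, 0, 0, 0, 0]

slow=0 fast=0: a[fast]=0, fast++
slow=0 fast=1: a[fast]=0, fast++
slow=0 fast=2: a[fast]=0, fast++
slow=0 fast=3: a[fast]=0, fast++
slow=0 fast=4: a[fast]=0, fast++
slow=0 fast=5: a[fast]=0, fast++
slow=0 fast=6: a[fast]=0, fast++
slow=0 fast=7: a[fast]=0, fast++
slow=0 fast=8: a[fast]=0, fast++
slow=0 fast=9: a[fast]=6≠0 swap→a[0]=6, slow++,fast++
slow=1 fast=10: a[fast]=0, fast++
slow=1 fast=11: a[fast]=0, fast++
slow=1 fast=12: a[fast]=6≠0 swap→a[1]=6, slow++,fast++
slow=2 fast=13: a[fast]=0, fast++
slow=2 fast=14: a[fast]=4≠0 swap→a[2]=4, slow++,fast++
slow=3 fast=15: a[fast]=1≠0 swap→a[3]=1, slow++,fast++
slow=4 fast=16: a[fast]=0, fast++
slow=4 fast=17: a[fast]=9≠0 swap→a[4]=9, slow++,fast++
slow=5 fast=18: a[fast]=5≠0 swap→a[5]=5, slow++,fast++
slow=6 fast=19: a[fast]=0, fast++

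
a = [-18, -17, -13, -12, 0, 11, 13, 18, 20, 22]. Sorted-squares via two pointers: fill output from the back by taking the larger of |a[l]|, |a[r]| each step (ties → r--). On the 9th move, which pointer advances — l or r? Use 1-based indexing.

r

[1,10] |-18|<=|22| out[10]=484 → r--
[1,9] |-18|<=|20| out[9]=400 → r--
[1,8] |-18|<=|18| out[8]=324 → r--
[1,7] |-18|>|13| out[7]=324 → l++
[2,7] |-17|>|13| out[6]=289 → l++
[3,7] |-13|<=|13| out[5]=169 → r--
[3,6] |-13|>|11| out[4]=169 → l++
[4,6] |-12|>|11| out[3]=144 → l++
[5,6] |0|<=|11| out[2]=121 → r--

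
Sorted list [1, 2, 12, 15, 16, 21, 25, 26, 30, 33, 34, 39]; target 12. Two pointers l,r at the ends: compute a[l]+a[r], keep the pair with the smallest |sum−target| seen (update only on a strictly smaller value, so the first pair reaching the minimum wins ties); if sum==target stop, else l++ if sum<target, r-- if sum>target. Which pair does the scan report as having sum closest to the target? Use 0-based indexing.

pair (1, 12) with sum 13 (|Δ|=1)

l=0 r=11: 1+39=40 d=28 *, r--
l=0 r=10: 1+34=35 d=23 *, r--
l=0 r=9: 1+33=34 d=22 *, r--
l=0 r=8: 1+30=31 d=19 *, r--
l=0 r=7: 1+26=27 d=15 *, r--
l=0 r=6: 1+25=26 d=14 *, r--
l=0 r=5: 1+21=22 d=10 *, r--
l=0 r=4: 1+16=17 d=5 *, r--
l=0 r=3: 1+15=16 d=4 *, r--
l=0 r=2: 1+12=13 d=1 *, r--
l=0 r=1: 1+2=3 d=9, l++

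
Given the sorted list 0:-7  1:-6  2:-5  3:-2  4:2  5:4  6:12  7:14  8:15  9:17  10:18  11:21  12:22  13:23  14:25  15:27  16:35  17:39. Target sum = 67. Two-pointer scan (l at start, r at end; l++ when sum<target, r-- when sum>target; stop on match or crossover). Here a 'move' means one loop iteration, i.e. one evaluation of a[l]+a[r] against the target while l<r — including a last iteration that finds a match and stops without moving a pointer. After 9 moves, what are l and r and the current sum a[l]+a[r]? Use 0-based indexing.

l=0 r=17: -7+39=32 <67, l++
l=1 r=17: -6+39=33 <67, l++
l=2 r=17: -5+39=34 <67, l++
l=3 r=17: -2+39=37 <67, l++
l=4 r=17: 2+39=41 <67, l++
l=5 r=17: 4+39=43 <67, l++
l=6 r=17: 12+39=51 <67, l++
l=7 r=17: 14+39=53 <67, l++
l=8 r=17: 15+39=54 <67, l++

l=9, r=17, sum=56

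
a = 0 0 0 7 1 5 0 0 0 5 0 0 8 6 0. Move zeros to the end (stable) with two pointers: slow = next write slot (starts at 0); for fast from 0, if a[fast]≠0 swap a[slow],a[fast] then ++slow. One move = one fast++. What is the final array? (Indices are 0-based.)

slow=0 fast=0: a[fast]=0, fast++
slow=0 fast=1: a[fast]=0, fast++
slow=0 fast=2: a[fast]=0, fast++
slow=0 fast=3: a[fast]=7≠0 swap→a[0]=7, slow++,fast++
slow=1 fast=4: a[fast]=1≠0 swap→a[1]=1, slow++,fast++
slow=2 fast=5: a[fast]=5≠0 swap→a[2]=5, slow++,fast++
slow=3 fast=6: a[fast]=0, fast++
slow=3 fast=7: a[fast]=0, fast++
slow=3 fast=8: a[fast]=0, fast++
slow=3 fast=9: a[fast]=5≠0 swap→a[3]=5, slow++,fast++
slow=4 fast=10: a[fast]=0, fast++
slow=4 fast=11: a[fast]=0, fast++
slow=4 fast=12: a[fast]=8≠0 swap→a[4]=8, slow++,fast++
slow=5 fast=13: a[fast]=6≠0 swap→a[5]=6, slow++,fast++
slow=6 fast=14: a[fast]=0, fast++

[7, 1, 5, 5, 8, 6, 0, 0, 0, 0, 0, 0, 0, 0, 0]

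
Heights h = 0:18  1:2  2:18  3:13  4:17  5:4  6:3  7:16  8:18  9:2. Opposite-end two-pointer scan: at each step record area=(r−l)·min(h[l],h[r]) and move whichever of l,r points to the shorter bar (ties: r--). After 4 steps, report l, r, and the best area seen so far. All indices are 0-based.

[0,9] min(18,2)*9=18 best=18 * → r--
[0,8] min(18,18)*8=144 best=144 * → r--
[0,7] min(18,16)*7=112 best=144 → r--
[0,6] min(18,3)*6=18 best=144 → r--

l=0, r=5, best area=144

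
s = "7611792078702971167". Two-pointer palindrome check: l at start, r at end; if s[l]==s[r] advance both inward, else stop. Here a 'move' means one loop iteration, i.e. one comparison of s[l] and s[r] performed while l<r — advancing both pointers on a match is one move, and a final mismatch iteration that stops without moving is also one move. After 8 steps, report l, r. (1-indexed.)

l=1 r=19: '7'=='7', l++,r--
l=2 r=18: '6'=='6', l++,r--
l=3 r=17: '1'=='1', l++,r--
l=4 r=16: '1'=='1', l++,r--
l=5 r=15: '7'=='7', l++,r--
l=6 r=14: '9'=='9', l++,r--
l=7 r=13: '2'=='2', l++,r--
l=8 r=12: '0'=='0', l++,r--

l=9, r=11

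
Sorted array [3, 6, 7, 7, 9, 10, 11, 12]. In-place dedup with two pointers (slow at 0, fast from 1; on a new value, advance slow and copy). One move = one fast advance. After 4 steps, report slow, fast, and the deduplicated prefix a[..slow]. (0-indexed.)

slow=0 fast=1: a[fast]=6≠a[slow]=3 write a[1]=6, slow++,fast++
slow=1 fast=2: a[fast]=7≠a[slow]=6 write a[2]=7, slow++,fast++
slow=2 fast=3: a[fast]=7=a[slow] dup, fast++
slow=2 fast=4: a[fast]=9≠a[slow]=7 write a[3]=9, slow++,fast++

slow=3, fast=5, prefix=[3, 6, 7, 9]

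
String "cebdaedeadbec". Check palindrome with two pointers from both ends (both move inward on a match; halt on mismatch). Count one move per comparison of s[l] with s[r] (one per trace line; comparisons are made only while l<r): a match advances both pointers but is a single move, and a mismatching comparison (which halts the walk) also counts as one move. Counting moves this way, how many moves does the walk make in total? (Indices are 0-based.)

[0,12] 'c'=='c' → l++,r--
[1,11] 'e'=='e' → l++,r--
[2,10] 'b'=='b' → l++,r--
[3,9] 'd'=='d' → l++,r--
[4,8] 'a'=='a' → l++,r--
[5,7] 'e'=='e' → l++,r--

6 moves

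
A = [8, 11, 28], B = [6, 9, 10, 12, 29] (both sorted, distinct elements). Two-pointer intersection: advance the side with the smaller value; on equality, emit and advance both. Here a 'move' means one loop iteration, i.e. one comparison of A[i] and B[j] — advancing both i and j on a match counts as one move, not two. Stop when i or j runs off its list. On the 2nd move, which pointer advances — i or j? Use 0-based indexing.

i

[i=0,j=0] 8>6 → j++
[i=0,j=1] 8<9 → i++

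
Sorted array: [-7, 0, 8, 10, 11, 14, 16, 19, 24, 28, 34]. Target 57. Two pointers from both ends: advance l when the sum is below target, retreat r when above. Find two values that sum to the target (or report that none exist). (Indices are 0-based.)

no pair

l=0 r=10: -7+34=27 <57, l++
l=1 r=10: 0+34=34 <57, l++
l=2 r=10: 8+34=42 <57, l++
l=3 r=10: 10+34=44 <57, l++
l=4 r=10: 11+34=45 <57, l++
l=5 r=10: 14+34=48 <57, l++
l=6 r=10: 16+34=50 <57, l++
l=7 r=10: 19+34=53 <57, l++
l=8 r=10: 24+34=58 >57, r--
l=8 r=9: 24+28=52 <57, l++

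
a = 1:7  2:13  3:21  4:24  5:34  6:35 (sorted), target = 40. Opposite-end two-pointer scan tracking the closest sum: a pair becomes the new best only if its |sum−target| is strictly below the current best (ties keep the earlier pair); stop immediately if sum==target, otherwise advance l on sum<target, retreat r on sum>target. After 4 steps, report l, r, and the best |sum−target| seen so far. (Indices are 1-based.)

l=3, r=4, best |Δ|=1

[1,6] 7+35=42 d=2 * → r--
[1,5] 7+34=41 d=1 * → r--
[1,4] 7+24=31 d=9 → l++
[2,4] 13+24=37 d=3 → l++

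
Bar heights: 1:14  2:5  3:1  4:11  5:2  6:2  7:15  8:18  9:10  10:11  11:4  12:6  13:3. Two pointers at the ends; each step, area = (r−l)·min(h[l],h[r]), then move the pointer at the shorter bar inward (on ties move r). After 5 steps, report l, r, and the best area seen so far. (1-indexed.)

l=1, r=8, best area=99

[1,13] min(14,3)*12=36 best=36 * → r--
[1,12] min(14,6)*11=66 best=66 * → r--
[1,11] min(14,4)*10=40 best=66 → r--
[1,10] min(14,11)*9=99 best=99 * → r--
[1,9] min(14,10)*8=80 best=99 → r--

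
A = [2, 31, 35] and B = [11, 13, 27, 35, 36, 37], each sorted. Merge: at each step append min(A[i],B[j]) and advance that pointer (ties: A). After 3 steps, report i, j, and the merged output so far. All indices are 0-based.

[i=0,j=0] A[i]=2<=B[j]=11 take 2 → i++
[i=1,j=0] A[i]=31>B[j]=11 take 11 → j++
[i=1,j=1] A[i]=31>B[j]=13 take 13 → j++

i=1, j=2, merged so far=[2, 11, 13]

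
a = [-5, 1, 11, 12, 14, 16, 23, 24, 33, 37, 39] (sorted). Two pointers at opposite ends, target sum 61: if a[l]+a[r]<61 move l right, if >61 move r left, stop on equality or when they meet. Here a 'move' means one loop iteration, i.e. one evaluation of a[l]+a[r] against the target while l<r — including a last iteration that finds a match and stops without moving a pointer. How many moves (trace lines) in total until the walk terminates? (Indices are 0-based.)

9 moves

l=0 r=10: -5+39=34 <61, l++
l=1 r=10: 1+39=40 <61, l++
l=2 r=10: 11+39=50 <61, l++
l=3 r=10: 12+39=51 <61, l++
l=4 r=10: 14+39=53 <61, l++
l=5 r=10: 16+39=55 <61, l++
l=6 r=10: 23+39=62 >61, r--
l=6 r=9: 23+37=60 <61, l++
l=7 r=9: 24+37=61, found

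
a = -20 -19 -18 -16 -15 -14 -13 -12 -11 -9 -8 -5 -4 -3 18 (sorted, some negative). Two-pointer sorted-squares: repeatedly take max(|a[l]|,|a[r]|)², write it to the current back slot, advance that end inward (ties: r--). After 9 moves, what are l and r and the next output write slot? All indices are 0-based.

[0,14] |-20|>|18| out[14]=400 → l++
[1,14] |-19|>|18| out[13]=361 → l++
[2,14] |-18|<=|18| out[12]=324 → r--
[2,13] |-18|>|-3| out[11]=324 → l++
[3,13] |-16|>|-3| out[10]=256 → l++
[4,13] |-15|>|-3| out[9]=225 → l++
[5,13] |-14|>|-3| out[8]=196 → l++
[6,13] |-13|>|-3| out[7]=169 → l++
[7,13] |-12|>|-3| out[6]=144 → l++

l=8, r=13, next write slot=5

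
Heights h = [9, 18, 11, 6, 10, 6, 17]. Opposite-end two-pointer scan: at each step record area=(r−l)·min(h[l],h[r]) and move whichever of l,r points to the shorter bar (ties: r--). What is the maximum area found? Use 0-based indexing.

max area = 85

l=0 r=6: min(9,17)*6=54 best=54 *, l++
l=1 r=6: min(18,17)*5=85 best=85 *, r--
l=1 r=5: min(18,6)*4=24 best=85, r--
l=1 r=4: min(18,10)*3=30 best=85, r--
l=1 r=3: min(18,6)*2=12 best=85, r--
l=1 r=2: min(18,11)*1=11 best=85, r--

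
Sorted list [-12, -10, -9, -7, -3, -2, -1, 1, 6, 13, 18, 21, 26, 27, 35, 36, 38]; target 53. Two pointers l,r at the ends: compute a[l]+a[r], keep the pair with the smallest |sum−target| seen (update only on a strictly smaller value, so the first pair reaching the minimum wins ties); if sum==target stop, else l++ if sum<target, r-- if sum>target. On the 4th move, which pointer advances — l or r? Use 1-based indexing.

l=1 r=17: -12+38=26 d=27 *, l++
l=2 r=17: -10+38=28 d=25 *, l++
l=3 r=17: -9+38=29 d=24 *, l++
l=4 r=17: -7+38=31 d=22 *, l++

l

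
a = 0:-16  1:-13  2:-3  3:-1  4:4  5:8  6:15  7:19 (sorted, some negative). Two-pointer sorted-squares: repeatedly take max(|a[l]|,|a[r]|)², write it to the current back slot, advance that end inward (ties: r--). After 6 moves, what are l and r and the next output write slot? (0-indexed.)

l=2, r=3, next write slot=1

l=0 r=7: |-16|<=|19| out[7]=361, r--
l=0 r=6: |-16|>|15| out[6]=256, l++
l=1 r=6: |-13|<=|15| out[5]=225, r--
l=1 r=5: |-13|>|8| out[4]=169, l++
l=2 r=5: |-3|<=|8| out[3]=64, r--
l=2 r=4: |-3|<=|4| out[2]=16, r--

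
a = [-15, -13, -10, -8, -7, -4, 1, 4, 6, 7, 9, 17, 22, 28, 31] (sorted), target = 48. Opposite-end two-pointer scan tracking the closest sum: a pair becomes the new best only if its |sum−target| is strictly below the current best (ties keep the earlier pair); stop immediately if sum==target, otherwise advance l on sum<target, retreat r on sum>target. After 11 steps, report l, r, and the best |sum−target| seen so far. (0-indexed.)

l=0 r=14: -15+31=16 d=32 *, l++
l=1 r=14: -13+31=18 d=30 *, l++
l=2 r=14: -10+31=21 d=27 *, l++
l=3 r=14: -8+31=23 d=25 *, l++
l=4 r=14: -7+31=24 d=24 *, l++
l=5 r=14: -4+31=27 d=21 *, l++
l=6 r=14: 1+31=32 d=16 *, l++
l=7 r=14: 4+31=35 d=13 *, l++
l=8 r=14: 6+31=37 d=11 *, l++
l=9 r=14: 7+31=38 d=10 *, l++
l=10 r=14: 9+31=40 d=8 *, l++

l=11, r=14, best |Δ|=8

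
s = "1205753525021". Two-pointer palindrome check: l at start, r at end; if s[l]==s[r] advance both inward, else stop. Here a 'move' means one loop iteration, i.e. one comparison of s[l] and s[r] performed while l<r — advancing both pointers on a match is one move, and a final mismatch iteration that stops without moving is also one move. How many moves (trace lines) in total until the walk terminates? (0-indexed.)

[0,12] '1'=='1' → l++,r--
[1,11] '2'=='2' → l++,r--
[2,10] '0'=='0' → l++,r--
[3,9] '5'=='5' → l++,r--
[4,8] '7'!='2' → stop

5 moves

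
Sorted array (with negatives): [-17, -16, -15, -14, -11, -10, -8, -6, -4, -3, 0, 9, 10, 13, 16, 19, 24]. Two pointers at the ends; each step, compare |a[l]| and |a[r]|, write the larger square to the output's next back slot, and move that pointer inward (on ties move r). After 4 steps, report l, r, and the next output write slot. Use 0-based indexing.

l=0 r=16: |-17|<=|24| out[16]=576, r--
l=0 r=15: |-17|<=|19| out[15]=361, r--
l=0 r=14: |-17|>|16| out[14]=289, l++
l=1 r=14: |-16|<=|16| out[13]=256, r--

l=1, r=13, next write slot=12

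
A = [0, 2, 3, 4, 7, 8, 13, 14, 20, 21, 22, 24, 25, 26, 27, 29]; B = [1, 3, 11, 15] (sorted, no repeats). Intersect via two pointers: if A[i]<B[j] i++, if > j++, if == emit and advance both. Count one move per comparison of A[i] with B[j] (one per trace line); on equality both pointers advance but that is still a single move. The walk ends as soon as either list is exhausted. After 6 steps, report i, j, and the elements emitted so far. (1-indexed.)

i=6, j=3, emitted=[3]

[i=1,j=1] 0<1 → i++
[i=2,j=1] 2>1 → j++
[i=2,j=2] 2<3 → i++
[i=3,j=2] 3==3 emit → i++,j++
[i=4,j=3] 4<11 → i++
[i=5,j=3] 7<11 → i++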